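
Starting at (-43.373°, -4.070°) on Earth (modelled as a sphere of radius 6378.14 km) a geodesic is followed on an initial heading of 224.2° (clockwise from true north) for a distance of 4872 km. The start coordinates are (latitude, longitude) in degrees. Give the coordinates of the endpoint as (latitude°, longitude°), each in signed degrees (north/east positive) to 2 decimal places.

Angular distance δ = d/R = 4872/6378.14 = 0.76386 rad; initial bearing θ = 3.9130 rad.
sin φ₂ = sin φ₁ cos δ + cos φ₁ sin δ cos θ = (-0.6867)(0.7222) + (0.7269)(0.6917)(-0.7169) = -0.8564, so φ₂ = -58.92°.
Δλ = atan2(sin θ sin δ cos φ₁, cos δ − sin φ₁ sin φ₂) = atan2(-0.3505, 0.1340) = -69.075°.
λ₂ = -4.070° − 69.075° = -73.14°.

-58.92°, -73.14°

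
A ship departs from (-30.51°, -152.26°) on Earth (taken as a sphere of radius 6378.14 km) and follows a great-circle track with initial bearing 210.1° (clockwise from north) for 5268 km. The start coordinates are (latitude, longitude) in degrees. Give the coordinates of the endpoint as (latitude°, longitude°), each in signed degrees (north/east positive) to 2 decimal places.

Angular distance δ = d/R = 5268/6378.14 = 0.82595 rad; initial bearing θ = 3.6669 rad.
sin φ₂ = sin φ₁ cos δ + cos φ₁ sin δ cos θ = (-0.5077)(0.6779) + (0.8615)(0.7352)(-0.8652) = -0.8921, so φ₂ = -63.14°.
Δλ = atan2(sin θ sin δ cos φ₁, cos δ − sin φ₁ sin φ₂) = atan2(-0.3177, 0.2249) = -54.697°.
λ₂ = -152.260° − 54.697° = -206.96° → 153.04° after wrapping to (−180°, 180°].

-63.14°, 153.04°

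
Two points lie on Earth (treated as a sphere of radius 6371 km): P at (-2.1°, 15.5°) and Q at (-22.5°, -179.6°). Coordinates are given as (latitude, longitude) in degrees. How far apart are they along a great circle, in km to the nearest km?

Let φ₁ = -0.0367 rad, φ₂ = -0.3927 rad, and Δλ = 2.8780 rad.
cos c = sin φ₁ sin φ₂ + cos φ₁ cos φ₂ cos Δλ = (-0.0366)(-0.3827) + (0.9993)(0.9239)(-0.9655) = -0.87736,
so c = arccos(-0.87736) = 2.64113 rad.
Distance = R·c = 6371 × 2.6411 ≈ 16827 km.

16827 km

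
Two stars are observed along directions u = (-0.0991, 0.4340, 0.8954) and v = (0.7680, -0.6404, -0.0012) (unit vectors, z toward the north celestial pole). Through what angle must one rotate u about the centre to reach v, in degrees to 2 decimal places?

110.80°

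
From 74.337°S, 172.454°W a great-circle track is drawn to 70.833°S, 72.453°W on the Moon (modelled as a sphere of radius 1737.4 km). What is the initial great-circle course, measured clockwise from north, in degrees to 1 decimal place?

Δλ = 100.001° = 1.7453 rad.
y = sin Δλ · cos φ₂ = (0.9848)(0.3283) = 0.3233
x = cos φ₁ sin φ₂ − sin φ₁ cos φ₂ cos Δλ = (0.2700)(-0.9446) − (-0.9629)(0.3283)(-0.1737) = -0.3099
θ = atan2(y, x) = 133.79°, so the bearing is 133.8°.

133.8°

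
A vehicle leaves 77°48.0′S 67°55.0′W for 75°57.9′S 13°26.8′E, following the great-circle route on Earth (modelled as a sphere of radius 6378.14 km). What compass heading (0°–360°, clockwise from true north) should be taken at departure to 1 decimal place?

125.2°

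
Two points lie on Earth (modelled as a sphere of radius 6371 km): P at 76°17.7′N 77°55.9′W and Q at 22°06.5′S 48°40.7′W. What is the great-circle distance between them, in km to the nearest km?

11123 km

In radians: φ₁ = 1.3316, φ₂ = -0.3859, Δλ = 29.253° = 0.5106 rad.
cos c = sin φ₁ sin φ₂ + cos φ₁ cos φ₂ cos Δλ = (0.9715)(-0.3764) + (0.2369)(0.9265)(0.8725) = -0.17413,
so c = arccos(-0.17413) = 1.74582 rad.
Distance = R·c = 6371 × 1.7458 ≈ 11123 km.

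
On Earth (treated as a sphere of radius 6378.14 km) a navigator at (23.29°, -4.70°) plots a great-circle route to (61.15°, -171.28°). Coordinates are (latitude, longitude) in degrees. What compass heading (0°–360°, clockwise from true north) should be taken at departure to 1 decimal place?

With φ₁ = 0.4065, φ₂ = 1.0673, Δλ = -2.9074 rad, the forward-azimuth formula gives
θ = atan2( sin Δλ cos φ₂ , cos φ₁ sin φ₂ − sin φ₁ cos φ₂ cos Δλ ) = atan2(-0.1120, 0.9901) = -6.45°.
Adding 360° brings this into [0°, 360°): 353.5°.

353.5°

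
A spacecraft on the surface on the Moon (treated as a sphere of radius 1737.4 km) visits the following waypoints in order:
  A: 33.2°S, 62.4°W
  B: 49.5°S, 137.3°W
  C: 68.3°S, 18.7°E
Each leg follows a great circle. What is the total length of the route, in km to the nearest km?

3546 km

Leg A→B: central angle 0.9789 rad, distance 1700.7 km.
Leg B→C: central angle 1.0620 rad, distance 1845.1 km.
Total: 1700.7 + 1845.1 ≈ 3546 km.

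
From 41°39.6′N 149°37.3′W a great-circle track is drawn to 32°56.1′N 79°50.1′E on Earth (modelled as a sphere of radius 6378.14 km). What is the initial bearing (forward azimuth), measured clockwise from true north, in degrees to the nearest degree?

Δλ = -130.543° = -2.2784 rad.
y = sin Δλ · cos φ₂ = (-0.7599)(0.8393) = -0.6378
x = cos φ₁ sin φ₂ − sin φ₁ cos φ₂ cos Δλ = (0.7471)(0.5437) − (0.6647)(0.8393)(-0.6500) = 0.7688
θ = atan2(y, x) = -39.68°; adding 360° gives 320°.

320°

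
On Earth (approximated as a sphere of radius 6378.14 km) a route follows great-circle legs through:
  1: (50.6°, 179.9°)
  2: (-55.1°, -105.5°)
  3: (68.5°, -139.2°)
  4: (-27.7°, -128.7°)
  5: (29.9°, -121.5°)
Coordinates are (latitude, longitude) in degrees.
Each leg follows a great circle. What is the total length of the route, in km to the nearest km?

44871 km

Leg 1→2: central angle 2.1381 rad, distance 13636.8 km.
Leg 2→3: central angle 2.2002 rad, distance 14032.9 km.
Leg 3→4: central angle 1.6845 rad, distance 10743.8 km.
Leg 4→5: central angle 1.0125 rad, distance 6457.6 km.
Total: 13636.8 + 14032.9 + 10743.8 + 6457.6 ≈ 44871 km.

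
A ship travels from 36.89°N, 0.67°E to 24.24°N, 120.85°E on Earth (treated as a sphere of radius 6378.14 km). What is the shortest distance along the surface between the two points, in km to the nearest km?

10787 km

With latitudes φ₁ = 36.890°, φ₂ = 24.240° and longitude difference Δλ = 120.180°:
cos c = sin φ₁ sin φ₂ + cos φ₁ cos φ₂ cos Δλ = (0.6003)(0.4106) + (0.7998)(0.9118)(-0.5027) = -0.12017,
so c = arccos(-0.12017) = 1.69126 rad.
Distance = R·c = 6378.14 × 1.6913 ≈ 10787 km.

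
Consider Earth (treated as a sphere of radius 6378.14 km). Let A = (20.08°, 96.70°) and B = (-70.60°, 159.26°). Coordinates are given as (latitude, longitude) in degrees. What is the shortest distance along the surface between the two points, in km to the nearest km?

With latitudes φ₁ = 20.080°, φ₂ = -70.600° and longitude difference Δλ = 62.560°:
cos c = sin φ₁ sin φ₂ + cos φ₁ cos φ₂ cos Δλ = (0.3433)(-0.9432) + (0.9392)(0.3322)(0.4608) = -0.18008,
so c = arccos(-0.18008) = 1.75186 rad.
Distance = R·c = 6378.14 × 1.7519 ≈ 11174 km.

11174 km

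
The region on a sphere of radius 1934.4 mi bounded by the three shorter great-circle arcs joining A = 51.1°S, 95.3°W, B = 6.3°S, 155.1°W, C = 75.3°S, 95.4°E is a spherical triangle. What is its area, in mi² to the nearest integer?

2511202 mi²

Side lengths (central angles): a = 1.5488, b = 0.9320, c = 1.1600 rad; semiperimeter s = 1.8204.
By l'Huilier's theorem, tan(E/4) = √[tan(s/2) tan((s−a)/2) tan((s−b)/2) tan((s−c)/2)], giving spherical excess E = 0.6711 rad.
Area = E·R² = 0.6711 × (1934.4)² ≈ 2511202 mi².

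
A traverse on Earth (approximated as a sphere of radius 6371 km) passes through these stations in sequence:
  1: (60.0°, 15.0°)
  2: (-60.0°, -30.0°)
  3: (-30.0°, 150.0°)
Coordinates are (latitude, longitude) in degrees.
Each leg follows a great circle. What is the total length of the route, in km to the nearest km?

23904 km

Leg 1→2: central angle 2.1812 rad, distance 13896.6 km.
Leg 2→3: central angle 1.5708 rad, distance 10007.5 km.
Total: 13896.6 + 10007.5 ≈ 23904 km.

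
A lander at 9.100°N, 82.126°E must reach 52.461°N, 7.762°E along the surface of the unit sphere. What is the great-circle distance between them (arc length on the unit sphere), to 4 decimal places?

1.2791

With latitudes φ₁ = 9.100°, φ₂ = 52.461° and longitude difference Δλ = -74.364°:
cos c = sin φ₁ sin φ₂ + cos φ₁ cos φ₂ cos Δλ = (0.1582)(0.7929) + (0.9874)(0.6093)(0.2695) = 0.28756,
so c = arccos(0.28756) = 1.27911 rad.
On the unit sphere the arc length equals the central angle: 1.2791.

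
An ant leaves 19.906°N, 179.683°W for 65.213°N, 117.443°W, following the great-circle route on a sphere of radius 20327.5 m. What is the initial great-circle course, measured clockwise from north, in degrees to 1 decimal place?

25.2°

Δλ = 62.240° = 1.0863 rad.
y = sin Δλ · cos φ₂ = (0.8849)(0.4192) = 0.3710
x = cos φ₁ sin φ₂ − sin φ₁ cos φ₂ cos Δλ = (0.9403)(0.9079) − (0.3405)(0.4192)(0.4658) = 0.7871
θ = atan2(y, x) = 25.24°, so the bearing is 25.2°.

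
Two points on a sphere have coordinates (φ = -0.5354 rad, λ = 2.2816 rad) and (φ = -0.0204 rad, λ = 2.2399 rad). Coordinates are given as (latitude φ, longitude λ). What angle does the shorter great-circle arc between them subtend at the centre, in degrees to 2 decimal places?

In radians: φ₁ = -0.5354, φ₂ = -0.0204, Δλ = -2.389° = -0.0417 rad.
cos c = sin φ₁ sin φ₂ + cos φ₁ cos φ₂ cos Δλ = (-0.5102)(-0.0204) + (0.8601)(0.9998)(0.9991) = 0.86955,
so c = arccos(0.86955) = 0.51652 rad.
So the angular separation is 29.59°.

29.59°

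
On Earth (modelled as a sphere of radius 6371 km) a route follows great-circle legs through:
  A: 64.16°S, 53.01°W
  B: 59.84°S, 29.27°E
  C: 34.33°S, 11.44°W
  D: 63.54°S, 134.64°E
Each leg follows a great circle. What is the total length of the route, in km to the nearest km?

16823 km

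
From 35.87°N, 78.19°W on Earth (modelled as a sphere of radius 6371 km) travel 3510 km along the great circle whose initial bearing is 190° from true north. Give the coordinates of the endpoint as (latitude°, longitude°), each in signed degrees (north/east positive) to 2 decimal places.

4.67°, -83.42°

Angular distance δ = d/R = 3510/6371 = 0.55093 rad; initial bearing θ = 3.3161 rad.
sin φ₂ = sin φ₁ cos δ + cos φ₁ sin δ cos θ = (0.5859)(0.8520) + (0.8103)(0.5235)(-0.9848) = 0.0815, so φ₂ = 4.67°.
Δλ = atan2(sin θ sin δ cos φ₁, cos δ − sin φ₁ sin φ₂) = atan2(-0.0737, 0.8043) = -5.233°.
λ₂ = -78.190° − 5.233° = -83.42°.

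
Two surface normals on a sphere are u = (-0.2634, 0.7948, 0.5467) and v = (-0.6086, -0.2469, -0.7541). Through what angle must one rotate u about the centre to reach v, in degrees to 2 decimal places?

116.63°

u·v = -0.4482; |u| = 1.0000, |v| = 1.0000.
cos θ = (u·v)/(|u||v|) = -0.4482, so θ = 116.63°.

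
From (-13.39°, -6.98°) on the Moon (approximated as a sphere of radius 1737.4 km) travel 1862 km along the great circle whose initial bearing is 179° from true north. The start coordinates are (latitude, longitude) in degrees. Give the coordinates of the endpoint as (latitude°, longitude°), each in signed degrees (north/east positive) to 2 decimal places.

Angular distance δ = d/R = 1862/1737.4 = 1.07172 rad; initial bearing θ = 3.1241 rad.
sin φ₂ = sin φ₁ cos δ + cos φ₁ sin δ cos θ = (-0.2316)(0.4786) + (0.9728)(0.8780)(-0.9998) = -0.9649, so φ₂ = -74.77°.
Δλ = atan2(sin θ sin δ cos φ₁, cos δ − sin φ₁ sin φ₂) = atan2(0.0149, 0.2552) = 3.343°.
λ₂ = -6.980° + 3.343° = -3.64°.

-74.77°, -3.64°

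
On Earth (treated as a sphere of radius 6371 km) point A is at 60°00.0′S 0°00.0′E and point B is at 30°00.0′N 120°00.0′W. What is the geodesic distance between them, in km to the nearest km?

Let φ₁ = -1.0472 rad, φ₂ = 0.5236 rad, and Δλ = -2.0944 rad.
cos c = sin φ₁ sin φ₂ + cos φ₁ cos φ₂ cos Δλ = (-0.8660)(0.5000) + (0.5000)(0.8660)(-0.5000) = -0.64952,
so c = arccos(-0.64952) = 2.27775 rad.
Distance = R·c = 6371 × 2.2777 ≈ 14512 km.

14512 km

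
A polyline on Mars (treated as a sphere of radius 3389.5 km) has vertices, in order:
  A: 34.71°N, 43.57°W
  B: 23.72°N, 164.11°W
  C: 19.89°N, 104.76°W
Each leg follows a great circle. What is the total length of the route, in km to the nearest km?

9091 km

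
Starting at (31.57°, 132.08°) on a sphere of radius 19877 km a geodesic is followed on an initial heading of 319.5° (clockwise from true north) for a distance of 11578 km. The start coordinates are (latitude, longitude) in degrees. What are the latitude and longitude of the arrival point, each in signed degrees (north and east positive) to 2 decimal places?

52.52°, 96.12°

Angular distance δ = d/R = 11578/19877 = 0.58248 rad; initial bearing θ = 5.5763 rad.
sin φ₂ = sin φ₁ cos δ + cos φ₁ sin δ cos θ = (0.5235)(0.8351) + (0.8520)(0.5501)(0.7604) = 0.7936, so φ₂ = 52.52°.
Δλ = atan2(sin θ sin δ cos φ₁, cos δ − sin φ₁ sin φ₂) = atan2(-0.3044, 0.4196) = -35.957°.
λ₂ = 132.080° − 35.957° = 96.12°.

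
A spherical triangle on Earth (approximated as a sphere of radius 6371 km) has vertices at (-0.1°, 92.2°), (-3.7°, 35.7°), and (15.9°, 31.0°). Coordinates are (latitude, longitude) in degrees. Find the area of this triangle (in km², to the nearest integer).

Side lengths (central angles): a = 0.3516, b = 1.0896, c = 0.9874 rad; semiperimeter s = 1.2143.
By l'Huilier's theorem, tan(E/4) = √[tan(s/2) tan((s−a)/2) tan((s−b)/2) tan((s−c)/2)], giving spherical excess E = 0.1906 rad.
Area = E·R² = 0.1906 × (6371)² ≈ 7736068 km².

7736068 km²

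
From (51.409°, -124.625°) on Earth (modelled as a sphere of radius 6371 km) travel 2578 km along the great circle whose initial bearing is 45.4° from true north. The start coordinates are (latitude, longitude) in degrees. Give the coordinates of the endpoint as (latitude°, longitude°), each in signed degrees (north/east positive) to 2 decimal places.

62.99°, -86.51°

Angular distance δ = d/R = 2578/6371 = 0.40465 rad; initial bearing θ = 0.7924 rad.
sin φ₂ = sin φ₁ cos δ + cos φ₁ sin δ cos θ = (0.7816)(0.9192) + (0.6238)(0.3937)(0.7022) = 0.8909, so φ₂ = 62.99°.
Δλ = atan2(sin θ sin δ cos φ₁, cos δ − sin φ₁ sin φ₂) = atan2(0.1749, 0.2229) = 38.115°.
λ₂ = -124.625° + 38.115° = -86.51°.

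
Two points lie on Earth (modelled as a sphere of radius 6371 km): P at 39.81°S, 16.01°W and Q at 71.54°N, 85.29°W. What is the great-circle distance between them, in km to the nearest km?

13501 km

In radians: φ₁ = -0.6948, φ₂ = 1.2486, Δλ = -69.280° = -1.2092 rad.
cos c = sin φ₁ sin φ₂ + cos φ₁ cos φ₂ cos Δλ = (-0.6402)(0.9485) + (0.7682)(0.3166)(0.3538) = -0.52124,
so c = arccos(-0.52124) = 2.11910 rad.
Distance = R·c = 6371 × 2.1191 ≈ 13501 km.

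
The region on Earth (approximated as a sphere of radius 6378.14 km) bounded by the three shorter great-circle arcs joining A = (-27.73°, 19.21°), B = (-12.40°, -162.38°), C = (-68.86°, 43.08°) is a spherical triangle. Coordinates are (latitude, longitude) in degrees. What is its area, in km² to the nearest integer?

7290379 km²

Side lengths (central angles): a = 1.6888, b = 0.7584, c = 2.4407 rad; semiperimeter s = 2.4440.
By l'Huilier's theorem, tan(E/4) = √[tan(s/2) tan((s−a)/2) tan((s−b)/2) tan((s−c)/2)], giving spherical excess E = 0.1792 rad.
Area = E·R² = 0.1792 × (6378.14)² ≈ 7290379 km².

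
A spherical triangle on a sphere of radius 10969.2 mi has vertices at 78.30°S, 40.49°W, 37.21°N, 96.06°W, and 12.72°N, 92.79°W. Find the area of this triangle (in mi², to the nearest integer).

Side lengths (central angles): a = 0.4305, b = 1.6656, c = 2.0954 rad; semiperimeter s = 2.0957.
By l'Huilier's theorem, tan(E/4) = √[tan(s/2) tan((s−a)/2) tan((s−b)/2) tan((s−c)/2)], giving spherical excess E = 0.0334 rad.
Area = E·R² = 0.0334 × (10969.2)² ≈ 4017052 mi².

4017052 mi²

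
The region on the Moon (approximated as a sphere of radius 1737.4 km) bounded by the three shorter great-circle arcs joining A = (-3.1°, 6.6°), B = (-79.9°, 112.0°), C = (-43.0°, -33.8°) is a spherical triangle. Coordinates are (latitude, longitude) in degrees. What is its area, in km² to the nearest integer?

1572901 km²

Side lengths (central angles): a = 0.9699, b = 0.9360, c = 1.5641 rad; semiperimeter s = 1.7350.
By l'Huilier's theorem, tan(E/4) = √[tan(s/2) tan((s−a)/2) tan((s−b)/2) tan((s−c)/2)], giving spherical excess E = 0.5211 rad.
Area = E·R² = 0.5211 × (1737.4)² ≈ 1572901 km².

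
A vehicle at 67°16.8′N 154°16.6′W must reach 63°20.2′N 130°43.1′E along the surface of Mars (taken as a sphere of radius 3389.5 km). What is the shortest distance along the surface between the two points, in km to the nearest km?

1753 km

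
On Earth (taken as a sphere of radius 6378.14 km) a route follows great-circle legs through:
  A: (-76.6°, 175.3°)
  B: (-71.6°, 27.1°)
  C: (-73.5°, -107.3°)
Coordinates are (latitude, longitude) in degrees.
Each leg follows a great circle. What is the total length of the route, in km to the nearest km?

6979 km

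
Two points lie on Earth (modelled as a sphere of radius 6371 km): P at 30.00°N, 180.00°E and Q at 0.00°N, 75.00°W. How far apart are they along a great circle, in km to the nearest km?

In radians: φ₁ = 0.5236, φ₂ = 0.0000, Δλ = 105.000° = 1.8326 rad.
cos c = sin φ₁ sin φ₂ + cos φ₁ cos φ₂ cos Δλ = (0.5000)(0.0000) + (0.8660)(1.0000)(-0.2588) = -0.22414,
so c = arccos(-0.22414) = 1.79686 rad.
Distance = R·c = 6371 × 1.7969 ≈ 11448 km.

11448 km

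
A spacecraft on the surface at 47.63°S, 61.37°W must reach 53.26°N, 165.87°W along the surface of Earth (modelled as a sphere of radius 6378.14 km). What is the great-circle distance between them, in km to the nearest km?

Let φ₁ = -0.8313 rad, φ₂ = 0.9296 rad, and Δλ = -1.8239 rad.
cos c = sin φ₁ sin φ₂ + cos φ₁ cos φ₂ cos Δλ = (-0.7388)(0.8014) + (0.6739)(0.5982)(-0.2504) = -0.69298,
so c = arccos(-0.69298) = 2.33642 rad.
Distance = R·c = 6378.14 × 2.3364 ≈ 14902 km.

14902 km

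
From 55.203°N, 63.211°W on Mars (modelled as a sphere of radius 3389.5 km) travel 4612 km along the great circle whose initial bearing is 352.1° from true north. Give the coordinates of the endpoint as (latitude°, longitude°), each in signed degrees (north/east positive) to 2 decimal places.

Angular distance δ = d/R = 4612/3389.5 = 1.36067 rad; initial bearing θ = 6.1453 rad.
sin φ₂ = sin φ₁ cos δ + cos φ₁ sin δ cos θ = (0.8212)(0.2086) + (0.5707)(0.9780)(0.9905) = 0.7241, so φ₂ = 46.39°.
Δλ = atan2(sin θ sin δ cos φ₁, cos δ − sin φ₁ sin φ₂) = atan2(-0.0767, -0.3860) = -168.761°.
λ₂ = -63.211° − 168.761° = -231.97° → 128.03° after wrapping to (−180°, 180°].

46.39°, 128.03°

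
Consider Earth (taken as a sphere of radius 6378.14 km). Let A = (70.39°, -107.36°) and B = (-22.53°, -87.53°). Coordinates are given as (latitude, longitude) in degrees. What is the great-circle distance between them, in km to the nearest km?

10461 km

With latitudes φ₁ = 70.390°, φ₂ = -22.530° and longitude difference Δλ = 19.830°:
cos c = sin φ₁ sin φ₂ + cos φ₁ cos φ₂ cos Δλ = (0.9420)(-0.3832) + (0.3356)(0.9237)(0.9407) = -0.06932,
so c = arccos(-0.06932) = 1.64018 rad.
Distance = R·c = 6378.14 × 1.6402 ≈ 10461 km.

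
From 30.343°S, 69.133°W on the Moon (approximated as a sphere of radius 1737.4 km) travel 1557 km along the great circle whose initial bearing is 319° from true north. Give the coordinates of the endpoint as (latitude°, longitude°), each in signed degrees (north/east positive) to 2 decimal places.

Angular distance δ = d/R = 1557/1737.4 = 0.89617 rad; initial bearing θ = 5.5676 rad.
sin φ₂ = sin φ₁ cos δ + cos φ₁ sin δ cos θ = (-0.5052)(0.6246) + (0.8630)(0.7809)(0.7547) = 0.1931, so φ₂ = 11.13°.
Δλ = atan2(sin θ sin δ cos φ₁, cos δ − sin φ₁ sin φ₂) = atan2(-0.4422, 0.7222) = -31.478°.
λ₂ = -69.133° − 31.478° = -100.61°.

11.13°, -100.61°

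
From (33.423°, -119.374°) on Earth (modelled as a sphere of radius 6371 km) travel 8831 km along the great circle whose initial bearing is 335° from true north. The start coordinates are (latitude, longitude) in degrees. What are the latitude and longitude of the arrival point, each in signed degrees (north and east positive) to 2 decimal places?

Angular distance δ = d/R = 8831/6371 = 1.38612 rad; initial bearing θ = 5.8469 rad.
sin φ₂ = sin φ₁ cos δ + cos φ₁ sin δ cos θ = (0.5508)(0.1836) + (0.8346)(0.9830)(0.9063) = 0.8447, so φ₂ = 57.64°.
Δλ = atan2(sin θ sin δ cos φ₁, cos δ − sin φ₁ sin φ₂) = atan2(-0.3467, -0.2817) = -129.088°.
λ₂ = -119.374° − 129.088° = -248.46° → 111.54° after wrapping to (−180°, 180°].

57.64°, 111.54°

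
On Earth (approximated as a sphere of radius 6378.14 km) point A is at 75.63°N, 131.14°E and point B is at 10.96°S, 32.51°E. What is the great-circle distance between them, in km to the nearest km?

With latitudes φ₁ = 75.630°, φ₂ = -10.960° and longitude difference Δλ = -98.630°:
Haversine: a = sin²(Δφ/2) + cos φ₁ cos φ₂ sin²(Δλ/2) = 0.4703 + (0.2482)(0.9818)(0.5750) = 0.61037.
Central angle c = 2·arcsin(√a) = 1.79337 rad.
Distance = R·c = 6378.14 × 1.7934 ≈ 11438 km.

11438 km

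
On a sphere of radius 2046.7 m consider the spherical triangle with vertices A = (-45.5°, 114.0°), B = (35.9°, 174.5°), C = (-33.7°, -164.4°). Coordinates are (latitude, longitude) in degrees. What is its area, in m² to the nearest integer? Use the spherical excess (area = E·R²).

3730920 m²

Side lengths (central angles): a = 1.2625, b = 1.0691, c = 1.7099 rad; semiperimeter s = 2.0208.
By l'Huilier's theorem, tan(E/4) = √[tan(s/2) tan((s−a)/2) tan((s−b)/2) tan((s−c)/2)], giving spherical excess E = 0.8907 rad.
Area = E·R² = 0.8907 × (2046.7)² ≈ 3730920 m².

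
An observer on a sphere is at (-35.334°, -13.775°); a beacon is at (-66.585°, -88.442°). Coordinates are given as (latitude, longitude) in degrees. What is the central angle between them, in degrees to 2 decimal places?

With latitudes φ₁ = -35.334°, φ₂ = -66.585° and longitude difference Δλ = -74.667°:
Haversine: a = sin²(Δφ/2) + cos φ₁ cos φ₂ sin²(Δλ/2) = 0.0725 + (0.8158)(0.3974)(0.3678) = 0.19178.
Central angle c = 2·arcsin(√a) = 0.90658 rad.
So the angular separation is 51.94°.

51.94°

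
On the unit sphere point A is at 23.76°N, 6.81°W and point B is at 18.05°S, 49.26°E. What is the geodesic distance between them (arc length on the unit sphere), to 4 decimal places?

Let φ₁ = 0.4147 rad, φ₂ = -0.3150 rad, and Δλ = 0.9786 rad.
cos c = sin φ₁ sin φ₂ + cos φ₁ cos φ₂ cos Δλ = (0.4029)(-0.3098) + (0.9152)(0.9508)(0.5582) = 0.36089,
so c = arccos(0.36089) = 1.20158 rad.
On the unit sphere the arc length equals the central angle: 1.2016.

1.2016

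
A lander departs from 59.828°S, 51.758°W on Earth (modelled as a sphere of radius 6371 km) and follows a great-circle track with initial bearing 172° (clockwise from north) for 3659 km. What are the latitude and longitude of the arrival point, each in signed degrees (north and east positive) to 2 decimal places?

-85.01°, 67.95°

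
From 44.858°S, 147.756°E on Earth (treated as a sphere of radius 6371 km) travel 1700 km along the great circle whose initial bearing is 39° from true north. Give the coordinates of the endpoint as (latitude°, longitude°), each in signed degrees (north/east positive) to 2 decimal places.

Angular distance δ = d/R = 1700/6371 = 0.26683 rad; initial bearing θ = 0.6807 rad.
sin φ₂ = sin φ₁ cos δ + cos φ₁ sin δ cos θ = (-0.7054)(0.9646) + (0.7089)(0.2637)(0.7771) = -0.5351, so φ₂ = -32.35°.
Δλ = atan2(sin θ sin δ cos φ₁, cos δ − sin φ₁ sin φ₂) = atan2(0.1176, 0.5872) = 11.328°.
λ₂ = 147.756° + 11.328° = 159.08°.

-32.35°, 159.08°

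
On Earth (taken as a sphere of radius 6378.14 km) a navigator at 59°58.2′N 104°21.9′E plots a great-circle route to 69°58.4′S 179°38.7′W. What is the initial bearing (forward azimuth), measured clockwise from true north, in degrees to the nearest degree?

148°

With φ₁ = 1.0467, φ₂ = -1.2213, Δλ = 1.3263 rad, the forward-azimuth formula gives
θ = atan2( sin Δλ cos φ₂ , cos φ₁ sin φ₂ − sin φ₁ cos φ₂ cos Δλ ) = atan2(0.3323, -0.5420) = 148.49°.
So the initial bearing is 148°.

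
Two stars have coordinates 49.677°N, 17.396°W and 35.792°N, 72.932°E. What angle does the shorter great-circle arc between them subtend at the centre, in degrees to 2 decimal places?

Let φ₁ = 0.8670 rad, φ₂ = 0.6247 rad, and Δλ = 1.5765 rad.
cos c = sin φ₁ sin φ₂ + cos φ₁ cos φ₂ cos Δλ = (0.7624)(0.5848) + (0.6471)(0.8111)(-0.0057) = 0.44289,
so c = arccos(0.44289) = 1.11198 rad.
So the angular separation is 63.71°.

63.71°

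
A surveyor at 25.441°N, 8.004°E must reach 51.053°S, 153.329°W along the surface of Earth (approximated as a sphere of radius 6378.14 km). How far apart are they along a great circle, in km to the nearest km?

Let φ₁ = 0.4440 rad, φ₂ = -0.8910 rad, and Δλ = -2.8158 rad.
cos c = sin φ₁ sin φ₂ + cos φ₁ cos φ₂ cos Δλ = (0.4296)(-0.7777) + (0.9030)(0.6286)(-0.9474) = -0.87188,
so c = arccos(-0.87188) = 2.62983 rad.
Distance = R·c = 6378.14 × 2.6298 ≈ 16773 km.

16773 km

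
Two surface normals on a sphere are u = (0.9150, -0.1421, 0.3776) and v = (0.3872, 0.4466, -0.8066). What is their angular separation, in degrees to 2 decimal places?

90.79°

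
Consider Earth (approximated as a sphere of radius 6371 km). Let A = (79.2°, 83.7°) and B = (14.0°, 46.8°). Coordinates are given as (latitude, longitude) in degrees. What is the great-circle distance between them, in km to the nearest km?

In radians: φ₁ = 1.3823, φ₂ = 0.2443, Δλ = -36.900° = -0.6440 rad.
cos c = sin φ₁ sin φ₂ + cos φ₁ cos φ₂ cos Δλ = (0.9823)(0.2419) + (0.1874)(0.9703)(0.7997) = 0.38303,
so c = arccos(0.38303) = 1.17772 rad.
Distance = R·c = 6371 × 1.1777 ≈ 7503 km.

7503 km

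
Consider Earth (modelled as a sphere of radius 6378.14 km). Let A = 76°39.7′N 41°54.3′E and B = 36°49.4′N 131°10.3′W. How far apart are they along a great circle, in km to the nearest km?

7395 km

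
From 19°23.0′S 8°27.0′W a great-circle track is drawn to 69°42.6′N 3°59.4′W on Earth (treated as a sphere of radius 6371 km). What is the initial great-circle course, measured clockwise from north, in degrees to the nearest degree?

2°

Δλ = 4.460° = 0.0778 rad.
y = sin Δλ · cos φ₂ = (0.0778)(0.3468) = 0.0270
x = cos φ₁ sin φ₂ − sin φ₁ cos φ₂ cos Δλ = (0.9433)(0.9379) − (-0.3319)(0.3468)(0.9970) = 0.9995
θ = atan2(y, x) = 1.55°, so the bearing is 2°.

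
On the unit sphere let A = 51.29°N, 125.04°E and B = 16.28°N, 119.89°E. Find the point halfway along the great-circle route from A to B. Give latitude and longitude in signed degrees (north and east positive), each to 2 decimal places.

33.81°, 121.92°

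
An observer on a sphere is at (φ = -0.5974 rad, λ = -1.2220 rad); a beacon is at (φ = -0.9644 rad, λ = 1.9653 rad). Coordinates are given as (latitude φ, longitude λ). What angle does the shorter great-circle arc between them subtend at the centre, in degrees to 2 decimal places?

90.49°

Let φ₁ = -0.5974 rad, φ₂ = -0.9644 rad, and Δλ = -3.0959 rad.
cos c = sin φ₁ sin φ₂ + cos φ₁ cos φ₂ cos Δλ = (-0.5625)(-0.8217) + (0.8268)(0.5699)(-0.9990) = -0.00850,
so c = arccos(-0.00850) = 1.57930 rad.
So the angular separation is 90.49°.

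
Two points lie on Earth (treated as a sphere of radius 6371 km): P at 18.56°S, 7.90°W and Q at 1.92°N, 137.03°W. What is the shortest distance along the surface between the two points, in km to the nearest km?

Let φ₁ = -0.3239 rad, φ₂ = 0.0335 rad, and Δλ = -2.2537 rad.
cos c = sin φ₁ sin φ₂ + cos φ₁ cos φ₂ cos Δλ = (-0.3183)(0.0335) + (0.9480)(0.9994)(-0.6311) = -0.60859,
so c = arccos(-0.60859) = 2.22508 rad.
Distance = R·c = 6371 × 2.2251 ≈ 14176 km.

14176 km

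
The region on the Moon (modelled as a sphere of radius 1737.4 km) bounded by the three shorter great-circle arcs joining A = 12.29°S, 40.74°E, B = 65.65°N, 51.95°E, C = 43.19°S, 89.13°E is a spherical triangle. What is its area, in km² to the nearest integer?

2308523 km²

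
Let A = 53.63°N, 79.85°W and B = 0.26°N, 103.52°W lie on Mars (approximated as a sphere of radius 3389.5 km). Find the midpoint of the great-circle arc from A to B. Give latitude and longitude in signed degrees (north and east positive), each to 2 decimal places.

The central angle between A and B is δ = 0.9923 rad.
With f = 0.5, the slerp weights are sin((1−f)δ)/sin δ = 0.5686 and sin(fδ)/sin δ = 0.5686.
Weighted sum of the unit vectors: (0.5686)·(0.1045,-0.5837,0.8052) + (0.5686)·(-0.2338,-0.9723,0.0045) = (-0.0735, -0.8847, 0.4604).
Converting back: φ = atan2(z, √(x²+y²)) = 27.41°, λ = atan2(y, x) = -94.75°.

27.41°, -94.75°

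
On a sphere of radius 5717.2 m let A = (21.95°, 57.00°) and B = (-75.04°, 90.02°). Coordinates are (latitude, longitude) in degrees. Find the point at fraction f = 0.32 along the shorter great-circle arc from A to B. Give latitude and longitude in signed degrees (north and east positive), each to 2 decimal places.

-9.51°, 61.36°

The central angle between A and B is δ = 1.7319 rad.
With f = 0.32, the slerp weights are sin((1−f)δ)/sin δ = 0.9358 and sin(fδ)/sin δ = 0.5332.
Weighted sum of the unit vectors: (0.9358)·(0.5052,0.7779,0.3738) + (0.5332)·(-0.0001,0.2581,-0.9661) = (0.4727, 0.8656, -0.1653).
Converting back: φ = atan2(z, √(x²+y²)) = -9.51°, λ = atan2(y, x) = 61.36°.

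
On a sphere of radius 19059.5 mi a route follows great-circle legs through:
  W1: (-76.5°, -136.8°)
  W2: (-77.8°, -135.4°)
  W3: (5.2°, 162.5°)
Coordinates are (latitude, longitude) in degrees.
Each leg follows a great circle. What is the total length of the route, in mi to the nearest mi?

30195 mi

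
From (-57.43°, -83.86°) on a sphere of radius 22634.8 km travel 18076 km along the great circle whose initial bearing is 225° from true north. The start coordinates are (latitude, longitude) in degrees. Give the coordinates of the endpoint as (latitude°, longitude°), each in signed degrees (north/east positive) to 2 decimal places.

Angular distance δ = d/R = 18076/22634.8 = 0.79859 rad; initial bearing θ = 3.9270 rad.
sin φ₂ = sin φ₁ cos δ + cos φ₁ sin δ cos θ = (-0.8427)(0.6977) + (0.5383)(0.7164)(-0.7071) = -0.8607, so φ₂ = -59.39°.
Δλ = atan2(sin θ sin δ cos φ₁, cos δ − sin φ₁ sin φ₂) = atan2(-0.2727, -0.0276) = -95.782°.
λ₂ = -83.860° − 95.782° = -179.64°.

-59.39°, -179.64°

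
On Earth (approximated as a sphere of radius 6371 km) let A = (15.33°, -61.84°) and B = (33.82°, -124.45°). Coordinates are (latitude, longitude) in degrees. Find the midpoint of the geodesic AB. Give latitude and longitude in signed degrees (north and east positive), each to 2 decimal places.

The central angle between A and B is δ = 1.0289 rad.
With f = 0.5, the slerp weights are sin((1−f)δ)/sin δ = 0.5743 and sin(fδ)/sin δ = 0.5743.
Weighted sum of the unit vectors: (0.5743)·(0.4551,-0.8503,0.2644) + (0.5743)·(-0.4700,-0.6851,0.5566) = (-0.0085, -0.8818, 0.4715).
Converting back: φ = atan2(z, √(x²+y²)) = 28.13°, λ = atan2(y, x) = -90.55°.

28.13°, -90.55°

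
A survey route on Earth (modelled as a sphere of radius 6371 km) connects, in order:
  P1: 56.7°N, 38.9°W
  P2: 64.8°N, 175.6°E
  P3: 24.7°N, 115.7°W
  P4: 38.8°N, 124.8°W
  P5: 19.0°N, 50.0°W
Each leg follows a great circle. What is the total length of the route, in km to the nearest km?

21918 km

Leg P1→P2: central angle 0.9720 rad, distance 6192.9 km.
Leg P2→P3: central angle 1.0256 rad, distance 6533.9 km.
Leg P3→P4: central angle 0.2803 rad, distance 1786.1 km.
Leg P4→P5: central angle 1.1623 rad, distance 7405.2 km.
Total: 6192.9 + 6533.9 + 1786.1 + 7405.2 ≈ 21918 km.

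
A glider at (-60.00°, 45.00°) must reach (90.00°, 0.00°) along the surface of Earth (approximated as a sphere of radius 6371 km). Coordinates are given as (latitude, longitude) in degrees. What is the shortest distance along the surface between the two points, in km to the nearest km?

16679 km

With latitudes φ₁ = -60.000°, φ₂ = 90.000° and longitude difference Δλ = -45.000°:
Haversine: a = sin²(Δφ/2) + cos φ₁ cos φ₂ sin²(Δλ/2) = 0.9330 + (0.5000)(0.0000)(0.1464) = 0.93301.
Central angle c = 2·arcsin(√a) = 2.61799 rad.
Distance = R·c = 6371 × 2.6180 ≈ 16679 km.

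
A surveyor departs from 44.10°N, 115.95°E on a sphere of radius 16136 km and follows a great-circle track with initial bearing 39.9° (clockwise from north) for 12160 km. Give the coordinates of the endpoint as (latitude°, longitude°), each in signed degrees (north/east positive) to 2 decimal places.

62.19°, -173.89°

Angular distance δ = d/R = 12160/16136 = 0.75359 rad; initial bearing θ = 0.6964 rad.
sin φ₂ = sin φ₁ cos δ + cos φ₁ sin δ cos θ = (0.6959)(0.7292) + (0.7181)(0.6843)(0.7672) = 0.8845, so φ₂ = 62.19°.
Δλ = atan2(sin θ sin δ cos φ₁, cos δ − sin φ₁ sin φ₂) = atan2(0.3152, 0.1137) = 70.160°.
λ₂ = 115.950° + 70.160° = 186.11° → -173.89° after wrapping to (−180°, 180°].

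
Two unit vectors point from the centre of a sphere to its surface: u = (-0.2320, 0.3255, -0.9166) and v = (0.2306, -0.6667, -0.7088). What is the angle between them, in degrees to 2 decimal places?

67.72°

u·v = 0.3792; |u| = 1.0000, |v| = 1.0000.
cos θ = (u·v)/(|u||v|) = 0.3792, so θ = 67.72°.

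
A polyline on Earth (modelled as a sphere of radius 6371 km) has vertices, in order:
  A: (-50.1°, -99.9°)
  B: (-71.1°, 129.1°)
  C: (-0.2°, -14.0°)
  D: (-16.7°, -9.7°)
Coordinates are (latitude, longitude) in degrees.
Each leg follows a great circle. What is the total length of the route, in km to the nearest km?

Leg A→B: central angle 0.9404 rad, distance 5991.1 km.
Leg B→C: central angle 1.8294 rad, distance 11655.1 km.
Leg C→D: central angle 0.2973 rad, distance 1894.3 km.
Total: 5991.1 + 11655.1 + 1894.3 ≈ 19540 km.

19540 km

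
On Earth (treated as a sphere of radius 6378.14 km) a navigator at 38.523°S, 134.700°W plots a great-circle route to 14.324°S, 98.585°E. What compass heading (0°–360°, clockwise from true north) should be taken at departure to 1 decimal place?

234.5°

With φ₁ = -0.6724, φ₂ = -0.2500, Δλ = -2.2116 rad, the forward-azimuth formula gives
θ = atan2( sin Δλ cos φ₂ , cos φ₁ sin φ₂ − sin φ₁ cos φ₂ cos Δλ ) = atan2(-0.7767, -0.5543) = -125.52°.
Adding 360° brings this into [0°, 360°): 234.5°.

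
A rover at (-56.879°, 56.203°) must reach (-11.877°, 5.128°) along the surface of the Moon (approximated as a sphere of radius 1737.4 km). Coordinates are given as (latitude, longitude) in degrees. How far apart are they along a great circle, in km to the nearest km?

Let φ₁ = -0.9927 rad, φ₂ = -0.2073 rad, and Δλ = -0.8914 rad.
Haversine: a = sin²(Δφ/2) + cos φ₁ cos φ₂ sin²(Δλ/2) = 0.1465 + (0.5464)(0.9786)(0.1858) = 0.24583.
Central angle c = 2·arcsin(√a) = 1.03755 rad.
Distance = R·c = 1737.4 × 1.0376 ≈ 1803 km.

1803 km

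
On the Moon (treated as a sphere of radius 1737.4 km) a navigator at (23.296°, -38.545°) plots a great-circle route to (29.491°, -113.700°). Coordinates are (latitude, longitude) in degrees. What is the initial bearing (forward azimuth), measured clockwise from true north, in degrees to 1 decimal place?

Δλ = -75.155° = -1.3117 rad.
y = sin Δλ · cos φ₂ = (-0.9666)(0.8704) = -0.8414
x = cos φ₁ sin φ₂ − sin φ₁ cos φ₂ cos Δλ = (0.9185)(0.4923) − (0.3955)(0.8704)(0.2562) = 0.3640
θ = atan2(y, x) = -66.61°; adding 360° gives 293.4°.

293.4°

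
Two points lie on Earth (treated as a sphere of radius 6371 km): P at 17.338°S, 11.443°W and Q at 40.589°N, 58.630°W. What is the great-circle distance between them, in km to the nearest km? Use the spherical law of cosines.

Let φ₁ = -0.3026 rad, φ₂ = 0.7084 rad, and Δλ = -0.8236 rad.
cos c = sin φ₁ sin φ₂ + cos φ₁ cos φ₂ cos Δλ = (-0.2980)(0.6506) + (0.9546)(0.7594)(0.6796) = 0.29875,
so c = arccos(0.29875) = 1.26741 rad.
Distance = R·c = 6371 × 1.2674 ≈ 8075 km.

8075 km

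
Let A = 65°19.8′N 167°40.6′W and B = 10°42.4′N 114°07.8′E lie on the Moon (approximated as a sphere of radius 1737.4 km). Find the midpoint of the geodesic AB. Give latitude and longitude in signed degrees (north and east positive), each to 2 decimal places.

43.75°, 135.06°

The central angle between A and B is δ = 1.3153 rad.
With f = 0.5, the slerp weights are sin((1−f)δ)/sin δ = 0.6318 and sin(fδ)/sin δ = 0.6318.
Weighted sum of the unit vectors: (0.6318)·(-0.4078,-0.0891,0.9087) + (0.6318)·(-0.4017,0.8967,0.1858) = (-0.5114, 0.5102, 0.6915).
Converting back: φ = atan2(z, √(x²+y²)) = 43.75°, λ = atan2(y, x) = 135.06°.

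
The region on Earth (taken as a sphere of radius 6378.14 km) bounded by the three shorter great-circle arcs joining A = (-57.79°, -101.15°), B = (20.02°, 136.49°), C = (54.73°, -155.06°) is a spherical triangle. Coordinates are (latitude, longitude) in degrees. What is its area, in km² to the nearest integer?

Side lengths (central angles): a = 1.0715, b = 2.1054, c = 2.1624 rad; semiperimeter s = 2.6697.
By l'Huilier's theorem, tan(E/4) = √[tan(s/2) tan((s−a)/2) tan((s−b)/2) tan((s−c)/2)], giving spherical excess E = 2.0623 rad.
Area = E·R² = 2.0623 × (6378.14)² ≈ 83896472 km².

83896472 km²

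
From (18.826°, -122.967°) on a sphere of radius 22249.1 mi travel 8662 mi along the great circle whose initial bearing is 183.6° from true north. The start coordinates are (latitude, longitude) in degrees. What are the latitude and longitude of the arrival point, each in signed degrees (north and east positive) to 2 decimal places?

-3.44°, -124.34°

Angular distance δ = d/R = 8662/22249.1 = 0.38932 rad; initial bearing θ = 3.2044 rad.
sin φ₂ = sin φ₁ cos δ + cos φ₁ sin δ cos θ = (0.3227)(0.9252) + (0.9465)(0.3796)(-0.9980) = -0.0600, so φ₂ = -3.44°.
Δλ = atan2(sin θ sin δ cos φ₁, cos δ − sin φ₁ sin φ₂) = atan2(-0.0226, 0.9445) = -1.368°.
λ₂ = -122.967° − 1.368° = -124.34°.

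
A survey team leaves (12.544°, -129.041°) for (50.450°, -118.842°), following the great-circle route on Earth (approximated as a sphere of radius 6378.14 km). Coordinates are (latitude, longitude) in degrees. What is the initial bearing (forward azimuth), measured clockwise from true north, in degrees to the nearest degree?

10°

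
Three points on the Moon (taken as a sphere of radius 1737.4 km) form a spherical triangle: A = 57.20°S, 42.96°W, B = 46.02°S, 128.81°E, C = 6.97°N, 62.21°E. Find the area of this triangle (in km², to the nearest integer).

3980622 km²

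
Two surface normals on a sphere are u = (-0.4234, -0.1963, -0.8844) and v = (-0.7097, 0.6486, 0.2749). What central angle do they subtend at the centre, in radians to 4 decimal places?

1.6408 rad

u·v = -0.0700; |u| = 1.0000, |v| = 1.0000.
cos θ = (u·v)/(|u||v|) = -0.0700, so θ = 1.6408 rad.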